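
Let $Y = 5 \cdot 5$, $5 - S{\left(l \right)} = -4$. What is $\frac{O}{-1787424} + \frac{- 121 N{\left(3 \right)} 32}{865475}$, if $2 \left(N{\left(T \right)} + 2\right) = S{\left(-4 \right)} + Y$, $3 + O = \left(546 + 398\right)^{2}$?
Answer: $- \frac{175013383819}{309394157280} \approx -0.56566$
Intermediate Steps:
$S{\left(l \right)} = 9$ ($S{\left(l \right)} = 5 - -4 = 5 + 4 = 9$)
$Y = 25$
$O = 891133$ ($O = -3 + \left(546 + 398\right)^{2} = -3 + 944^{2} = -3 + 891136 = 891133$)
$N{\left(T \right)} = 15$ ($N{\left(T \right)} = -2 + \frac{9 + 25}{2} = -2 + \frac{1}{2} \cdot 34 = -2 + 17 = 15$)
$\frac{O}{-1787424} + \frac{- 121 N{\left(3 \right)} 32}{865475} = \frac{891133}{-1787424} + \frac{\left(-121\right) 15 \cdot 32}{865475} = 891133 \left(- \frac{1}{1787424}\right) + \left(-1815\right) 32 \cdot \frac{1}{865475} = - \frac{891133}{1787424} - \frac{11616}{173095} = - \frac{175013383819}{309394157280}$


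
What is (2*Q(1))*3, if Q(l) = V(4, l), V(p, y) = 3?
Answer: 18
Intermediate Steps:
Q(l) = 3
(2*Q(1))*3 = (2*3)*3 = 6*3 = 18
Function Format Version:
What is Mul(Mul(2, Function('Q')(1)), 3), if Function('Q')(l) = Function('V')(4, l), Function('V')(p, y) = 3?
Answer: 18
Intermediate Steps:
Function('Q')(l) = 3
Mul(Mul(2, Function('Q')(1)), 3) = Mul(Mul(2, 3), 3) = Mul(6, 3) = 18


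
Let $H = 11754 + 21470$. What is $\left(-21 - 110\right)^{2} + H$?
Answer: $50385$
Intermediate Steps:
$H = 33224$
$\left(-21 - 110\right)^{2} + H = \left(-21 - 110\right)^{2} + 33224 = \left(-131\right)^{2} + 33224 = 17161 + 33224 = 50385$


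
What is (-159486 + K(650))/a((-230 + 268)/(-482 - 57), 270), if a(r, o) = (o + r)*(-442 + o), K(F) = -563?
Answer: 86266411/25024624 ≈ 3.4473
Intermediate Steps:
a(r, o) = (-442 + o)*(o + r)
(-159486 + K(650))/a((-230 + 268)/(-482 - 57), 270) = (-159486 - 563)/(270**2 - 442*270 - 442*(-230 + 268)/(-482 - 57) + 270*((-230 + 268)/(-482 - 57))) = -160049/(72900 - 119340 - 16796/(-539) + 270*(38/(-539))) = -160049/(72900 - 119340 - 16796*(-1)/539 + 270*(38*(-1/539))) = -160049/(72900 - 119340 - 442*(-38/539) + 270*(-38/539)) = -160049/(72900 - 119340 + 16796/539 - 10260/539) = -160049/(-25024624/539) = -160049*(-539/25024624) = 86266411/25024624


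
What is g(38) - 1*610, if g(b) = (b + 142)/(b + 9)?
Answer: -28490/47 ≈ -606.17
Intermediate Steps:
g(b) = (142 + b)/(9 + b)
g(38) - 1*610 = (142 + 38)/(9 + 38) - 1*610 = 180/47 - 610 = -28490/47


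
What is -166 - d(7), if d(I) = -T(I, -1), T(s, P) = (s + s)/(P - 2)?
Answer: -512/3 ≈ -170.67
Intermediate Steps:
T(s, P) = 2*s/(-2 + P) (T(s, P) = (2*s)/(-2 + P) = 2*s/(-2 + P))
d(I) = 2*I/3 (d(I) = -2*I/(-2 - 1) = -2*I/(-3) = -2*I*(-1)/3 = -(-2)*I/3 = 2*I/3)
-166 - d(7) = -166 - 2*7/3 = -166 - 1*14/3 = -166 - 14/3 = -512/3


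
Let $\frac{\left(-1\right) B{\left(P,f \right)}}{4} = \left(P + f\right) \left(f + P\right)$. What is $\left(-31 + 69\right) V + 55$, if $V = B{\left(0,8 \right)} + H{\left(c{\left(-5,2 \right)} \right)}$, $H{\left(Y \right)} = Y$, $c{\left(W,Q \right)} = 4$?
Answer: $-9521$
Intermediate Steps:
$B{\left(P,f \right)} = - 4 \left(P + f\right)^{2}$ ($B{\left(P,f \right)} = - 4 \left(P + f\right) \left(f + P\right) = - 4 \left(P + f\right) \left(P + f\right) = - 4 \left(P + f\right)^{2}$)
$V = -252$ ($V = - 4 \left(0 + 8\right)^{2} + 4 = - 4 \cdot 8^{2} + 4 = \left(-4\right) 64 + 4 = -256 + 4 = -252$)
$\left(-31 + 69\right) V + 55 = \left(-31 + 69\right) \left(-252\right) + 55 = 38 \left(-252\right) + 55 = -9576 + 55 = -9521$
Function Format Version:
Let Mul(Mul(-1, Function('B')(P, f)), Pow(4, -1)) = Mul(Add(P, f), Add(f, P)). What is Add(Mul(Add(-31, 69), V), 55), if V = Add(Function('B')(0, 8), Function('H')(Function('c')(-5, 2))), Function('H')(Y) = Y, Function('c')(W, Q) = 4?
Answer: -9521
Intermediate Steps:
Function('B')(P, f) = Mul(-4, Pow(Add(P, f), 2)) (Function('B')(P, f) = Mul(-4, Mul(Add(P, f), Add(f, P))) = Mul(-4, Mul(Add(P, f), Add(P, f))) = Mul(-4, Pow(Add(P, f), 2)))
V = -252 (V = Add(Mul(-4, Pow(Add(0, 8), 2)), 4) = Add(Mul(-4, Pow(8, 2)), 4) = Add(Mul(-4, 64), 4) = Add(-256, 4) = -252)
Add(Mul(Add(-31, 69), V), 55) = Add(Mul(Add(-31, 69), -252), 55) = Add(Mul(38, -252), 55) = Add(-9576, 55) = -9521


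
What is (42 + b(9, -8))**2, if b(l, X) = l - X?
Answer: 3481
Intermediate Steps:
(42 + b(9, -8))**2 = (42 + (9 - 1*(-8)))**2 = (42 + (9 + 8))**2 = (42 + 17)**2 = 59**2 = 3481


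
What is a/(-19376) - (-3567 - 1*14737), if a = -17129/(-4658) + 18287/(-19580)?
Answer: 16173064015410793/883580864320 ≈ 18304.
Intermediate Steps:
a = 125102487/45601820 (a = -17129*(-1/4658) + 18287*(-1/19580) = 17129/4658 - 18287/19580 = 125102487/45601820 ≈ 2.7434)
a/(-19376) - (-3567 - 1*14737) = (125102487/45601820)/(-19376) - (-3567 - 1*14737) = (125102487/45601820)*(-1/19376) - (-3567 - 14737) = -125102487/883580864320 - 1*(-18304) = -125102487/883580864320 + 18304 = 16173064015410793/883580864320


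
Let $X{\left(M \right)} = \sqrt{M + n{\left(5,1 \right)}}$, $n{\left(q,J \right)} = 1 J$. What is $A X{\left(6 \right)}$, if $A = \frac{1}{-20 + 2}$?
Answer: $- \frac{\sqrt{7}}{18} \approx -0.14699$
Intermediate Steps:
$n{\left(q,J \right)} = J$
$X{\left(M \right)} = \sqrt{1 + M}$ ($X{\left(M \right)} = \sqrt{M + 1} = \sqrt{1 + M}$)
$A = - \frac{1}{18}$ ($A = \frac{1}{-18} = - \frac{1}{18} \approx -0.055556$)
$A X{\left(6 \right)} = - \frac{\sqrt{1 + 6}}{18} = - \frac{\sqrt{7}}{18}$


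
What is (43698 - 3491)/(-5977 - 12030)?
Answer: -40207/18007 ≈ -2.2329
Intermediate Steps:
(43698 - 3491)/(-5977 - 12030) = 40207/(-18007) = 40207*(-1/18007) = -40207/18007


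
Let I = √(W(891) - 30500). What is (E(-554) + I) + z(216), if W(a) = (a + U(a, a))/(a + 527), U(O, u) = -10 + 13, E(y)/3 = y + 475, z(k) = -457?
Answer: -694 + I*√15331453577/709 ≈ -694.0 + 174.64*I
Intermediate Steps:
E(y) = 1425 + 3*y (E(y) = 3*(y + 475) = 3*(475 + y) = 1425 + 3*y)
U(O, u) = 3
W(a) = (3 + a)/(527 + a) (W(a) = (a + 3)/(a + 527) = (3 + a)/(527 + a))
I = I*√15331453577/709 (I = √((3 + 891)/(527 + 891) - 30500) = √(894/1418 - 30500) = √((1/1418)*894 - 30500) = √(447/709 - 30500) = √(-21624053/709) = I*√15331453577/709 ≈ 174.64*I)
(E(-554) + I) + z(216) = ((1425 + 3*(-554)) + I*√15331453577/709) - 457 = ((1425 - 1662) + I*√15331453577/709) - 457 = (-237 + I*√15331453577/709) - 457 = -694 + I*√15331453577/709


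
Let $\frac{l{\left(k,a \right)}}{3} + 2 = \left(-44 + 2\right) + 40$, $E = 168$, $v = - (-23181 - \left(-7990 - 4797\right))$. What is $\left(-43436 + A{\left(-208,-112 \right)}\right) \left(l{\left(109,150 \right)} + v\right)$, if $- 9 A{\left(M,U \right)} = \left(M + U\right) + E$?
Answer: $- \frac{4056994904}{9} \approx -4.5078 \cdot 10^{8}$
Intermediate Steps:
$v = 10394$ ($v = - (-23181 - -12787) = - (-23181 + 12787) = \left(-1\right) \left(-10394\right) = 10394$)
$l{\left(k,a \right)} = -12$ ($l{\left(k,a \right)} = -6 + 3 \left(\left(-44 + 2\right) + 40\right) = -6 + 3 \left(-42 + 40\right) = -6 + 3 \left(-2\right) = -6 - 6 = -12$)
$A{\left(M,U \right)} = - \frac{56}{3} - \frac{M}{9} - \frac{U}{9}$ ($A{\left(M,U \right)} = - \frac{\left(M + U\right) + 168}{9} = - \frac{168 + M + U}{9} = - \frac{56}{3} - \frac{M}{9} - \frac{U}{9}$)
$\left(-43436 + A{\left(-208,-112 \right)}\right) \left(l{\left(109,150 \right)} + v\right) = \left(-43436 - - \frac{152}{9}\right) \left(-12 + 10394\right) = \left(-43436 + \left(- \frac{56}{3} + \frac{208}{9} + \frac{112}{9}\right)\right) 10382 = \left(-43436 + \frac{152}{9}\right) 10382 = \left(- \frac{390772}{9}\right) 10382 = - \frac{4056994904}{9}$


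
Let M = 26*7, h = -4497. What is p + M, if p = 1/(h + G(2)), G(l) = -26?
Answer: 823185/4523 ≈ 182.00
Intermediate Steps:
M = 182
p = -1/4523 (p = 1/(-4497 - 26) = 1/(-4523) = -1/4523 ≈ -0.00022109)
p + M = -1/4523 + 182 = 823185/4523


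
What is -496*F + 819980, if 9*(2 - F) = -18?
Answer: 817996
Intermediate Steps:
F = 4 (F = 2 - ⅑*(-18) = 2 + 2 = 4)
-496*F + 819980 = -496*4 + 819980 = -1984 + 819980 = 817996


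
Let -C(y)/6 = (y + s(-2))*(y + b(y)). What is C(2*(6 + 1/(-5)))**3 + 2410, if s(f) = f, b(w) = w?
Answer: -37286446197062/15625 ≈ -2.3863e+9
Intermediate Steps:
C(y) = -12*y*(-2 + y) (C(y) = -6*(y - 2)*(y + y) = -6*(-2 + y)*2*y = -12*y*(-2 + y))
C(2*(6 + 1/(-5)))**3 + 2410 = (12*(2*(6 + 1/(-5)))*(2 - 2*(6 + 1/(-5))))**3 + 2410 = (12*(2*(6 - 1/5))*(2 - 2*(6 - 1/5)))**3 + 2410 = (12*(2*(29/5))*(2 - 2*29/5))**3 + 2410 = (12*(58/5)*(2 - 1*58/5))**3 + 2410 = (12*(58/5)*(2 - 58/5))**3 + 2410 = (12*(58/5)*(-48/5))**3 + 2410 = (-33408/25)**3 + 2410 = -37286483853312/15625 + 2410 = -37286446197062/15625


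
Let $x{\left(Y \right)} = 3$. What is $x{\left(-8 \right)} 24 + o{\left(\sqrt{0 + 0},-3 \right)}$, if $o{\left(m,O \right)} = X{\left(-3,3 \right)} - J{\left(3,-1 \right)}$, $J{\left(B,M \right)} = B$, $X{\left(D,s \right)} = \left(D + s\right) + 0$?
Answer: $69$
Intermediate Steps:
$X{\left(D,s \right)} = D + s$
$o{\left(m,O \right)} = -3$ ($o{\left(m,O \right)} = \left(-3 + 3\right) - 3 = 0 - 3 = -3$)
$x{\left(-8 \right)} 24 + o{\left(\sqrt{0 + 0},-3 \right)} = 3 \cdot 24 - 3 = 72 - 3 = 69$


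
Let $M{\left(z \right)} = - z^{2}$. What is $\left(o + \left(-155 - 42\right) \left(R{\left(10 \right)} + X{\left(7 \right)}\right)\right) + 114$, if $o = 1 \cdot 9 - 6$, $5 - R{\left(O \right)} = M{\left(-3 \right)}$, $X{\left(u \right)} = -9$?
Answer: $-868$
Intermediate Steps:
$R{\left(O \right)} = 14$ ($R{\left(O \right)} = 5 - - \left(-3\right)^{2} = 5 - \left(-1\right) 9 = 5 - -9 = 5 + 9 = 14$)
$o = 3$ ($o = 9 - 6 = 3$)
$\left(o + \left(-155 - 42\right) \left(R{\left(10 \right)} + X{\left(7 \right)}\right)\right) + 114 = \left(3 + \left(-155 - 42\right) \left(14 - 9\right)\right) + 114 = \left(3 - 985\right) + 114 = -982 + 114 = -868$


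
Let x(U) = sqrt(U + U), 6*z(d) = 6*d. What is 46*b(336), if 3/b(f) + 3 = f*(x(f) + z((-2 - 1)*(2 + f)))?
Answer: -5224174/12889488193 - 20608*sqrt(42)/12889488193 ≈ -0.00041567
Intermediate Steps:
z(d) = d (z(d) = (6*d)/6 = d)
x(U) = sqrt(2)*sqrt(U) (x(U) = sqrt(2*U) = sqrt(2)*sqrt(U))
b(f) = 3/(-3 + f*(-6 - 3*f + sqrt(2)*sqrt(f))) (b(f) = 3/(-3 + f*(sqrt(2)*sqrt(f) + (-2 - 1)*(2 + f))) = 3/(-3 + f*(sqrt(2)*sqrt(f) - 3*(2 + f))) = 3/(-3 + f*(sqrt(2)*sqrt(f) + (-6 - 3*f))) = 3/(-3 + f*(-6 - 3*f + sqrt(2)*sqrt(f))))
46*b(336) = 46*(-3/(3 - sqrt(2)*336**(3/2) + 3*336*(2 + 336))) = 46*(-3/(3 - sqrt(2)*1344*sqrt(21) + 3*336*338)) = 46*(-3/(3 - 1344*sqrt(42) + 340704)) = 46*(-3/(340707 - 1344*sqrt(42))) = -138/(340707 - 1344*sqrt(42))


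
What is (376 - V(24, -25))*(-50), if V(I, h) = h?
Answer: -20050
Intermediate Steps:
(376 - V(24, -25))*(-50) = (376 - 1*(-25))*(-50) = (376 + 25)*(-50) = 401*(-50) = -20050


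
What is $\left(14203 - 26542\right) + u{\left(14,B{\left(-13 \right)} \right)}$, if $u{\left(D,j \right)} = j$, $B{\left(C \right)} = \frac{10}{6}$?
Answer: $- \frac{37012}{3} \approx -12337.0$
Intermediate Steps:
$B{\left(C \right)} = \frac{5}{3}$ ($B{\left(C \right)} = 10 \cdot \frac{1}{6} = \frac{5}{3}$)
$\left(14203 - 26542\right) + u{\left(14,B{\left(-13 \right)} \right)} = \left(14203 - 26542\right) + \frac{5}{3} = -12339 + \frac{5}{3} = - \frac{37012}{3}$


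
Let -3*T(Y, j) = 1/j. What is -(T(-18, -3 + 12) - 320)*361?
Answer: 3119401/27 ≈ 1.1553e+5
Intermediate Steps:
T(Y, j) = -1/(3*j)
-(T(-18, -3 + 12) - 320)*361 = -(-1/(3*(-3 + 12)) - 320)*361 = -(-⅓/9 - 320)*361 = -(-⅓*⅑ - 320)*361 = -(-1/27 - 320)*361 = -(-8641)*361/27 = -1*(-3119401/27) = 3119401/27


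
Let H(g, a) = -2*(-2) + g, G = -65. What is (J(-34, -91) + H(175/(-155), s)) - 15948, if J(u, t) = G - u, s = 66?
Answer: -495260/31 ≈ -15976.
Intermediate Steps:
J(u, t) = -65 - u
H(g, a) = 4 + g
(J(-34, -91) + H(175/(-155), s)) - 15948 = ((-65 - 1*(-34)) + (4 + 175/(-155))) - 15948 = ((-65 + 34) + (4 + 175*(-1/155))) - 15948 = (-31 + (4 - 35/31)) - 15948 = (-31 + 89/31) - 15948 = -872/31 - 15948 = -495260/31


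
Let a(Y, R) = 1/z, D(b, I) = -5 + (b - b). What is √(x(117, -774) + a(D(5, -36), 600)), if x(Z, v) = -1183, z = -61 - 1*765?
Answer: I*√807133334/826 ≈ 34.395*I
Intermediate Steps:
z = -826 (z = -61 - 765 = -826)
D(b, I) = -5 (D(b, I) = -5 + 0 = -5)
a(Y, R) = -1/826 (a(Y, R) = 1/(-826) = -1/826)
√(x(117, -774) + a(D(5, -36), 600)) = √(-1183 - 1/826) = √(-977159/826) = I*√807133334/826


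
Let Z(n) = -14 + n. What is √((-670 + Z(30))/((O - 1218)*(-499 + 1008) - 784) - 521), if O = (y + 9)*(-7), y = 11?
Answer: 2*I*√15593251114427/346003 ≈ 22.825*I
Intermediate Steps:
O = -140 (O = (11 + 9)*(-7) = 20*(-7) = -140)
√((-670 + Z(30))/((O - 1218)*(-499 + 1008) - 784) - 521) = √((-670 + (-14 + 30))/((-140 - 1218)*(-499 + 1008) - 784) - 521) = √((-670 + 16)/(-1358*509 - 784) - 521) = √(-654/(-691222 - 784) - 521) = √(-654/(-692006) - 521) = √(-654*(-1/692006) - 521) = √(327/346003 - 521) = √(-180267236/346003) = 2*I*√15593251114427/346003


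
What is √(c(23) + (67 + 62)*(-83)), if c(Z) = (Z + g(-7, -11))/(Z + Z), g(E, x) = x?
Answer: I*√5663865/23 ≈ 103.47*I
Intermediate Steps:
c(Z) = (-11 + Z)/(2*Z) (c(Z) = (Z - 11)/(Z + Z) = (-11 + Z)/((2*Z)) = (-11 + Z)*(1/(2*Z)) = (-11 + Z)/(2*Z))
√(c(23) + (67 + 62)*(-83)) = √((½)*(-11 + 23)/23 + (67 + 62)*(-83)) = √((½)*(1/23)*12 + 129*(-83)) = √(6/23 - 10707) = √(-246255/23) = I*√5663865/23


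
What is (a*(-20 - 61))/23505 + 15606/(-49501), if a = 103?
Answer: -259935291/387840335 ≈ -0.67021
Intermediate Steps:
(a*(-20 - 61))/23505 + 15606/(-49501) = (103*(-20 - 61))/23505 + 15606/(-49501) = (103*(-81))*(1/23505) + 15606*(-1/49501) = -8343*1/23505 - 15606/49501 = -2781/7835 - 15606/49501 = -259935291/387840335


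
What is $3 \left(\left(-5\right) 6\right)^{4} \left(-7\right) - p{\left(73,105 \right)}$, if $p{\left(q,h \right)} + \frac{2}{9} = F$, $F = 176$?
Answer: $- \frac{153091582}{9} \approx -1.701 \cdot 10^{7}$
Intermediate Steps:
$p{\left(q,h \right)} = \frac{1582}{9}$ ($p{\left(q,h \right)} = - \frac{2}{9} + 176 = \frac{1582}{9}$)
$3 \left(\left(-5\right) 6\right)^{4} \left(-7\right) - p{\left(73,105 \right)} = 3 \left(\left(-5\right) 6\right)^{4} \left(-7\right) - \frac{1582}{9} = 3 \left(-30\right)^{4} \left(-7\right) - \frac{1582}{9} = 3 \cdot 810000 \left(-7\right) - \frac{1582}{9} = 2430000 \left(-7\right) - \frac{1582}{9} = -17010000 - \frac{1582}{9} = - \frac{153091582}{9}$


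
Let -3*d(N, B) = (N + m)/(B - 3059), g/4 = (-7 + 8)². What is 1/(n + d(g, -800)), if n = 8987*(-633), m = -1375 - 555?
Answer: -3859/21952967931 ≈ -1.7578e-7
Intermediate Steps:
g = 4 (g = 4*(-7 + 8)² = 4*1² = 4*1 = 4)
m = -1930
d(N, B) = -(-1930 + N)/(3*(-3059 + B)) (d(N, B) = -(N - 1930)/(3*(B - 3059)) = -(-1930 + N)/(3*(-3059 + B)))
n = -5688771
1/(n + d(g, -800)) = 1/(-5688771 + (1930 - 1*4)/(3*(-3059 - 800))) = 1/(-5688771 + (⅓)*(1930 - 4)/(-3859)) = 1/(-5688771 + (⅓)*(-1/3859)*1926) = 1/(-5688771 - 642/3859) = 1/(-21952967931/3859) = -3859/21952967931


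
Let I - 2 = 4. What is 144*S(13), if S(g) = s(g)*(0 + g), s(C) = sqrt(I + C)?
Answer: 1872*sqrt(19) ≈ 8159.9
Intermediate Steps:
I = 6 (I = 2 + 4 = 6)
s(C) = sqrt(6 + C)
S(g) = g*sqrt(6 + g) (S(g) = sqrt(6 + g)*(0 + g) = sqrt(6 + g)*g = g*sqrt(6 + g))
144*S(13) = 144*(13*sqrt(6 + 13)) = 144*(13*sqrt(19)) = 1872*sqrt(19)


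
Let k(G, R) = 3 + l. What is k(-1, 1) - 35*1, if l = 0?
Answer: -32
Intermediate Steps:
k(G, R) = 3 (k(G, R) = 3 + 0 = 3)
k(-1, 1) - 35*1 = 3 - 35*1 = 3 - 35 = -32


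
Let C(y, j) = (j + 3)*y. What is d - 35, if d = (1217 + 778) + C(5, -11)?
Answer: 1920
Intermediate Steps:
C(y, j) = y*(3 + j) (C(y, j) = (3 + j)*y = y*(3 + j))
d = 1955 (d = (1217 + 778) + 5*(3 - 11) = 1995 + 5*(-8) = 1995 - 40 = 1955)
d - 35 = 1955 - 35 = 1920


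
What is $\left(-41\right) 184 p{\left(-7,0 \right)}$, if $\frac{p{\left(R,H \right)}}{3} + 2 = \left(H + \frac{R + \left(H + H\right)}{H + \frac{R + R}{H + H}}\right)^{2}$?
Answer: $45264$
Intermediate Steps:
$p{\left(R,H \right)} = -6 + 3 \left(H + \frac{R + 2 H}{H + \frac{R}{H}}\right)^{2}$ ($p{\left(R,H \right)} = -6 + 3 \left(H + \frac{R + \left(H + H\right)}{H + \frac{R + R}{H + H}}\right)^{2} = -6 + 3 \left(H + \frac{R + 2 H}{H + \frac{2 R}{2 H}}\right)^{2} = -6 + 3 \left(H + \frac{R + 2 H}{H + 2 R \frac{1}{2 H}}\right)^{2} = -6 + 3 \left(H + \frac{R + 2 H}{H + \frac{R}{H}}\right)^{2}$)
$\left(-41\right) 184 p{\left(-7,0 \right)} = \left(-41\right) 184 \left(-6 + \frac{3 \cdot 0^{2} \left(0^{2} + 2 \cdot 0 + 2 \left(-7\right)\right)^{2}}{\left(-7 + 0^{2}\right)^{2}}\right) = - 7544 \left(-6 + 3 \cdot 0 \frac{1}{\left(-7 + 0\right)^{2}} \left(0 + 0 - 14\right)^{2}\right) = - 7544 \left(-6 + 3 \cdot 0 \cdot \frac{1}{49} \left(-14\right)^{2}\right) = - 7544 \left(-6 + 3 \cdot 0 \cdot \frac{1}{49} \cdot 196\right) = - 7544 \left(-6 + 0\right) = \left(-7544\right) \left(-6\right) = 45264$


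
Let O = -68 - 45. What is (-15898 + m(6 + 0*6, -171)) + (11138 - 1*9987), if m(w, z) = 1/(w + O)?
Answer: -1577930/107 ≈ -14747.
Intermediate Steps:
O = -113
m(w, z) = 1/(-113 + w) (m(w, z) = 1/(w - 113) = 1/(-113 + w))
(-15898 + m(6 + 0*6, -171)) + (11138 - 1*9987) = (-15898 + 1/(-113 + (6 + 0*6))) + (11138 - 1*9987) = (-15898 + 1/(-113 + (6 + 0))) + (11138 - 9987) = (-15898 + 1/(-113 + 6)) + 1151 = (-15898 + 1/(-107)) + 1151 = (-15898 - 1/107) + 1151 = -1701087/107 + 1151 = -1577930/107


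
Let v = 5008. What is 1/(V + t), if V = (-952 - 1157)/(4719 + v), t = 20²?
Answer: 9727/3888691 ≈ 0.0025014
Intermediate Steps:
t = 400
V = -2109/9727 (V = (-952 - 1157)/(4719 + 5008) = -2109/9727 ≈ -0.21682)
1/(V + t) = 1/(-2109/9727 + 400) = 1/(3888691/9727) = 9727/3888691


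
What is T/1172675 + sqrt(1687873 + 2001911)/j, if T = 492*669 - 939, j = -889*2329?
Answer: 46887/167525 - 6*sqrt(102494)/2070481 ≈ 0.27895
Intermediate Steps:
j = -2070481
T = 328209 (T = 329148 - 939 = 328209)
T/1172675 + sqrt(1687873 + 2001911)/j = 328209/1172675 + sqrt(1687873 + 2001911)/(-2070481) = 328209*(1/1172675) + sqrt(3689784)*(-1/2070481) = 46887/167525 + (6*sqrt(102494))*(-1/2070481) = 46887/167525 - 6*sqrt(102494)/2070481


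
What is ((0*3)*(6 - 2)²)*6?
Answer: 0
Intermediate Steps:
((0*3)*(6 - 2)²)*6 = (0*4²)*6 = (0*16)*6 = 0*6 = 0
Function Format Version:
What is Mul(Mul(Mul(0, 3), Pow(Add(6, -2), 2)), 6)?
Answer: 0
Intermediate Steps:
Mul(Mul(Mul(0, 3), Pow(Add(6, -2), 2)), 6) = Mul(Mul(0, Pow(4, 2)), 6) = Mul(Mul(0, 16), 6) = Mul(0, 6) = 0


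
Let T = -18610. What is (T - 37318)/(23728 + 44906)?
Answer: -27964/34317 ≈ -0.81487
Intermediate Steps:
(T - 37318)/(23728 + 44906) = (-18610 - 37318)/(23728 + 44906) = -55928/68634 = -55928*1/68634 = -27964/34317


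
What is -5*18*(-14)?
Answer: 1260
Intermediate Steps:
-5*18*(-14) = -90*(-14) = 1260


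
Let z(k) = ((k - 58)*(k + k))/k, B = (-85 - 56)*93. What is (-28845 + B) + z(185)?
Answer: -41704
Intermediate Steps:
B = -13113 (B = -141*93 = -13113)
z(k) = -116 + 2*k (z(k) = ((-58 + k)*(2*k))/k = (2*k*(-58 + k))/k = -116 + 2*k)
(-28845 + B) + z(185) = (-28845 - 13113) + (-116 + 2*185) = -41958 + (-116 + 370) = -41958 + 254 = -41704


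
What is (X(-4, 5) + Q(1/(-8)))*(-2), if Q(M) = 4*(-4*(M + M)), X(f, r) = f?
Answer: 0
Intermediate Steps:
Q(M) = -32*M (Q(M) = 4*(-8*M) = -32*M)
(X(-4, 5) + Q(1/(-8)))*(-2) = (-4 - 32/(-8))*(-2) = (-4 - 32*(-⅛))*(-2) = (-4 + 4)*(-2) = 0*(-2) = 0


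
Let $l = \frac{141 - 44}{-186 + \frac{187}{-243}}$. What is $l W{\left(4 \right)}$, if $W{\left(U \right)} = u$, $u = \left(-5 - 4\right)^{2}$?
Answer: $- \frac{1909251}{45385} \approx -42.068$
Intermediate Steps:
$u = 81$ ($u = \left(-9\right)^{2} = 81$)
$W{\left(U \right)} = 81$
$l = - \frac{23571}{45385}$ ($l = \frac{97}{-186 + 187 \left(- \frac{1}{243}\right)} = \frac{97}{-186 - \frac{187}{243}} = \frac{97}{- \frac{45385}{243}} = 97 \left(- \frac{243}{45385}\right) = - \frac{23571}{45385} \approx -0.51936$)
$l W{\left(4 \right)} = \left(- \frac{23571}{45385}\right) 81 = - \frac{1909251}{45385}$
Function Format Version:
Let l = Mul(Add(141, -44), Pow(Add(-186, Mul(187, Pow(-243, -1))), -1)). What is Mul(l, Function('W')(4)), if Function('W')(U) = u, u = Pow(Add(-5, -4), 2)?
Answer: Rational(-1909251, 45385) ≈ -42.068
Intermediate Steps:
u = 81 (u = Pow(-9, 2) = 81)
Function('W')(U) = 81
l = Rational(-23571, 45385) (l = Mul(97, Pow(Add(-186, Mul(187, Rational(-1, 243))), -1)) = Mul(97, Pow(Add(-186, Rational(-187, 243)), -1)) = Mul(97, Pow(Rational(-45385, 243), -1)) = Mul(97, Rational(-243, 45385)) = Rational(-23571, 45385) ≈ -0.51936)
Mul(l, Function('W')(4)) = Mul(Rational(-23571, 45385), 81) = Rational(-1909251, 45385)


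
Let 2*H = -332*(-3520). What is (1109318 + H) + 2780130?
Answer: 4473768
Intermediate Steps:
H = 584320 (H = (-332*(-3520))/2 = (½)*1168640 = 584320)
(1109318 + H) + 2780130 = (1109318 + 584320) + 2780130 = 1693638 + 2780130 = 4473768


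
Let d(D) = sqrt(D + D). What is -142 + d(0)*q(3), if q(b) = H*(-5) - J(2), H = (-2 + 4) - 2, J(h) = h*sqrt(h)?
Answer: -142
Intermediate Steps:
J(h) = h**(3/2)
H = 0 (H = 2 - 2 = 0)
d(D) = sqrt(2)*sqrt(D) (d(D) = sqrt(2*D) = sqrt(2)*sqrt(D))
q(b) = -2*sqrt(2) (q(b) = 0*(-5) - 2**(3/2) = 0 - 2*sqrt(2) = -2*sqrt(2))
-142 + d(0)*q(3) = -142 + (sqrt(2)*sqrt(0))*(-2*sqrt(2)) = -142 + (sqrt(2)*0)*(-2*sqrt(2)) = -142 + 0*(-2*sqrt(2)) = -142 + 0 = -142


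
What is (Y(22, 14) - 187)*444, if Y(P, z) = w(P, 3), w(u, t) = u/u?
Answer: -82584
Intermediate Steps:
w(u, t) = 1
Y(P, z) = 1
(Y(22, 14) - 187)*444 = (1 - 187)*444 = -186*444 = -82584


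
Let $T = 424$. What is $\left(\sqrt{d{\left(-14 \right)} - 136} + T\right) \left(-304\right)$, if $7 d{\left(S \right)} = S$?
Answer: $-128896 - 304 i \sqrt{138} \approx -1.289 \cdot 10^{5} - 3571.2 i$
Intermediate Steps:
$d{\left(S \right)} = \frac{S}{7}$
$\left(\sqrt{d{\left(-14 \right)} - 136} + T\right) \left(-304\right) = \left(\sqrt{\frac{1}{7} \left(-14\right) - 136} + 424\right) \left(-304\right) = \left(\sqrt{-2 - 136} + 424\right) \left(-304\right) = \left(\sqrt{-138} + 424\right) \left(-304\right) = \left(i \sqrt{138} + 424\right) \left(-304\right) = \left(424 + i \sqrt{138}\right) \left(-304\right) = -128896 - 304 i \sqrt{138}$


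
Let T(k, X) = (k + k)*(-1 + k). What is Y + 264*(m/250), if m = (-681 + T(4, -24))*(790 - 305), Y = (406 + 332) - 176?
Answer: -8398178/25 ≈ -3.3593e+5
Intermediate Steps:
Y = 562 (Y = 738 - 176 = 562)
T(k, X) = 2*k*(-1 + k) (T(k, X) = (2*k)*(-1 + k) = 2*k*(-1 + k))
m = -318645 (m = (-681 + 2*4*(-1 + 4))*(790 - 305) = (-681 + 2*4*3)*485 = (-681 + 24)*485 = -657*485 = -318645)
Y + 264*(m/250) = 562 + 264*(-318645/250) = 562 + 264*(-318645*1/250) = 562 + 264*(-63729/50) = 562 - 8412228/25 = -8398178/25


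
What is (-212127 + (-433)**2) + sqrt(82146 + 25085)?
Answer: -24638 + sqrt(107231) ≈ -24311.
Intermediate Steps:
(-212127 + (-433)**2) + sqrt(82146 + 25085) = (-212127 + 187489) + sqrt(107231) = -24638 + sqrt(107231)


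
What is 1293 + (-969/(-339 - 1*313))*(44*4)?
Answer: 253395/163 ≈ 1554.6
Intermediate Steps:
1293 + (-969/(-339 - 1*313))*(44*4) = 1293 - 969/(-339 - 313)*176 = 1293 - 969/(-652)*176 = 1293 - 969*(-1/652)*176 = 1293 + (969/652)*176 = 1293 + 42636/163 = 253395/163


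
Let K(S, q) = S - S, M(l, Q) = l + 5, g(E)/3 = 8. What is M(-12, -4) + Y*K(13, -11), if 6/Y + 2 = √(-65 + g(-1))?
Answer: -7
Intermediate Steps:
g(E) = 24 (g(E) = 3*8 = 24)
M(l, Q) = 5 + l
Y = 6/(-2 + I*√41) (Y = 6/(-2 + √(-65 + 24)) = 6/(-2 + √(-41)) = 6/(-2 + I*√41) ≈ -0.26667 - 0.85375*I)
K(S, q) = 0
M(-12, -4) + Y*K(13, -11) = (5 - 12) + (-4/15 - 2*I*√41/15)*0 = -7 + 0 = -7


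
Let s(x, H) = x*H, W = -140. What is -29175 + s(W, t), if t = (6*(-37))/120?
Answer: -28916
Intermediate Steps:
t = -37/20 (t = -222*1/120 = -37/20 ≈ -1.8500)
s(x, H) = H*x
-29175 + s(W, t) = -29175 - 37/20*(-140) = -29175 + 259 = -28916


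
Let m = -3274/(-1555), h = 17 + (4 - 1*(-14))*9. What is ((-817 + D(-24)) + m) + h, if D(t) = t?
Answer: -1026136/1555 ≈ -659.89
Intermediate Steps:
h = 179 (h = 17 + (4 + 14)*9 = 17 + 18*9 = 17 + 162 = 179)
m = 3274/1555 (m = -3274*(-1/1555) = 3274/1555 ≈ 2.1055)
((-817 + D(-24)) + m) + h = ((-817 - 24) + 3274/1555) + 179 = (-841 + 3274/1555) + 179 = -1304481/1555 + 179 = -1026136/1555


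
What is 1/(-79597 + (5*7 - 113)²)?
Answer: -1/73513 ≈ -1.3603e-5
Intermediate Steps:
1/(-79597 + (5*7 - 113)²) = 1/(-79597 + (35 - 113)²) = 1/(-79597 + (-78)²) = 1/(-79597 + 6084) = 1/(-73513) = -1/73513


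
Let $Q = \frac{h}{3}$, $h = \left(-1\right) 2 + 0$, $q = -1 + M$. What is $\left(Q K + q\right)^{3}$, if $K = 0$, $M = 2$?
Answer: $1$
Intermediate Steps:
$q = 1$ ($q = -1 + 2 = 1$)
$h = -2$ ($h = -2 + 0 = -2$)
$Q = - \frac{2}{3} \approx -0.66667$
$\left(Q K + q\right)^{3} = \left(\left(- \frac{2}{3}\right) 0 + 1\right)^{3} = \left(0 + 1\right)^{3} = 1^{3} = 1$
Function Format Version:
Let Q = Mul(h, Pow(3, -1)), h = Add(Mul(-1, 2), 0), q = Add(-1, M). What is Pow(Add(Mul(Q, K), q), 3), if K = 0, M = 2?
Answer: 1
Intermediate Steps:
q = 1 (q = Add(-1, 2) = 1)
h = -2 (h = Add(-2, 0) = -2)
Q = Rational(-2, 3) (Q = Mul(-2, Pow(3, -1)) = Mul(-2, Rational(1, 3)) = Rational(-2, 3) ≈ -0.66667)
Pow(Add(Mul(Q, K), q), 3) = Pow(Add(Mul(Rational(-2, 3), 0), 1), 3) = Pow(Add(0, 1), 3) = Pow(1, 3) = 1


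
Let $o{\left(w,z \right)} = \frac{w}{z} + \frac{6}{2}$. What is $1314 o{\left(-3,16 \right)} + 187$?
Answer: $\frac{31061}{8} \approx 3882.6$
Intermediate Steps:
$o{\left(w,z \right)} = 3 + \frac{w}{z}$ ($o{\left(w,z \right)} = \frac{w}{z} + 6 \cdot \frac{1}{2} = \frac{w}{z} + 3 = 3 + \frac{w}{z}$)
$1314 o{\left(-3,16 \right)} + 187 = 1314 \left(3 - \frac{3}{16}\right) + 187 = 1314 \cdot \frac{45}{16} + 187 = \frac{29565}{8} + 187 = \frac{31061}{8}$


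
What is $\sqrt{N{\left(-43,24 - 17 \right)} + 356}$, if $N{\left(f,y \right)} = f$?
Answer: $\sqrt{313} \approx 17.692$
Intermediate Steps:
$\sqrt{N{\left(-43,24 - 17 \right)} + 356} = \sqrt{-43 + 356} = \sqrt{313}$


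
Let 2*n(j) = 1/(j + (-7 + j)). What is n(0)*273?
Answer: -39/2 ≈ -19.500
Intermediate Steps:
n(j) = 1/(2*(-7 + 2*j)) (n(j) = 1/(2*(j + (-7 + j))) = 1/(2*(-7 + 2*j)))
n(0)*273 = (1/(2*(-7 + 2*0)))*273 = (1/(2*(-7 + 0)))*273 = ((1/2)/(-7))*273 = ((1/2)*(-1/7))*273 = -1/14*273 = -39/2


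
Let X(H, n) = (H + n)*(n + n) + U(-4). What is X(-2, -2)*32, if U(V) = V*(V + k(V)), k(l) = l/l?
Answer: 896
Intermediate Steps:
k(l) = 1
U(V) = V*(1 + V) (U(V) = V*(V + 1) = V*(1 + V))
X(H, n) = 12 + 2*n*(H + n) (X(H, n) = (H + n)*(n + n) - 4*(1 - 4) = (H + n)*(2*n) - 4*(-3) = 2*n*(H + n) + 12 = 12 + 2*n*(H + n))
X(-2, -2)*32 = (12 + 2*(-2)² + 2*(-2)*(-2))*32 = (12 + 2*4 + 8)*32 = (12 + 8 + 8)*32 = 28*32 = 896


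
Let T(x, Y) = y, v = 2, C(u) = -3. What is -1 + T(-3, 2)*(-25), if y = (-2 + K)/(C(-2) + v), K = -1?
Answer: -76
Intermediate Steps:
y = 3 (y = (-2 - 1)/(-3 + 2) = -3/(-1) = -3*(-1) = 3)
T(x, Y) = 3
-1 + T(-3, 2)*(-25) = -1 + 3*(-25) = -1 - 75 = -76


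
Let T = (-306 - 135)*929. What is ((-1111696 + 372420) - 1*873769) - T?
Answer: -1203356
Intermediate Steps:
T = -409689 (T = -441*929 = -409689)
((-1111696 + 372420) - 1*873769) - T = ((-1111696 + 372420) - 1*873769) - 1*(-409689) = (-739276 - 873769) + 409689 = -1613045 + 409689 = -1203356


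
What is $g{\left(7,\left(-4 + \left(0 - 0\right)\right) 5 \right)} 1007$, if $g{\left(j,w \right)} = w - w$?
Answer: $0$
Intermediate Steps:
$g{\left(j,w \right)} = 0$
$g{\left(7,\left(-4 + \left(0 - 0\right)\right) 5 \right)} 1007 = 0 \cdot 1007 = 0$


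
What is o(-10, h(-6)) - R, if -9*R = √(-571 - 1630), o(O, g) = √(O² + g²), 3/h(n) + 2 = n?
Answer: √6409/8 + I*√2201/9 ≈ 10.007 + 5.2128*I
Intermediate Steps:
h(n) = 3/(-2 + n)
R = -I*√2201/9 (R = -√(-571 - 1630)/9 = -I*√2201/9 ≈ -5.2128*I)
o(-10, h(-6)) - R = √((-10)² + (3/(-2 - 6))²) - (-1)*I*√2201/9 = √(100 + (3/(-8))²) + I*√2201/9 = √(100 + (3*(-⅛))²) + I*√2201/9 = √(100 + (-3/8)²) + I*√2201/9 = √(100 + 9/64) + I*√2201/9 = √(6409/64) + I*√2201/9 = √6409/8 + I*√2201/9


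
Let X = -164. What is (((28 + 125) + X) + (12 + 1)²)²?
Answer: 24964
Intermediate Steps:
(((28 + 125) + X) + (12 + 1)²)² = (((28 + 125) - 164) + (12 + 1)²)² = ((153 - 164) + 13²)² = (-11 + 169)² = 158² = 24964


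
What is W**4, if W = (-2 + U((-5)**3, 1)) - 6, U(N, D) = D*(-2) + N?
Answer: 332150625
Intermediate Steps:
U(N, D) = N - 2*D (U(N, D) = -2*D + N = N - 2*D)
W = -135 (W = (-2 + ((-5)**3 - 2*1)) - 6 = (-2 + (-125 - 2)) - 6 = (-2 - 127) - 6 = -129 - 6 = -135)
W**4 = (-135)**4 = 332150625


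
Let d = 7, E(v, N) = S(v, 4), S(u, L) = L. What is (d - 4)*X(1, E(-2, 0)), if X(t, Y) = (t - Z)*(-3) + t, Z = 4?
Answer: 30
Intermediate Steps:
E(v, N) = 4
X(t, Y) = 12 - 2*t (X(t, Y) = (t - 1*4)*(-3) + t = (t - 4)*(-3) + t = (-4 + t)*(-3) + t = (12 - 3*t) + t = 12 - 2*t)
(d - 4)*X(1, E(-2, 0)) = (7 - 4)*(12 - 2*1) = 3*(12 - 2) = 3*10 = 30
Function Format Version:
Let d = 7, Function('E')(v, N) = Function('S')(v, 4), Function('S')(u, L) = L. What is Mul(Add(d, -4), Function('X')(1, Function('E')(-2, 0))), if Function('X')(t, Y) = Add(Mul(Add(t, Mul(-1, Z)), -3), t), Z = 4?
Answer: 30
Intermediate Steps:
Function('E')(v, N) = 4
Function('X')(t, Y) = Add(12, Mul(-2, t)) (Function('X')(t, Y) = Add(Mul(Add(t, Mul(-1, 4)), -3), t) = Add(Mul(Add(t, -4), -3), t) = Add(Mul(Add(-4, t), -3), t) = Add(Add(12, Mul(-3, t)), t) = Add(12, Mul(-2, t)))
Mul(Add(d, -4), Function('X')(1, Function('E')(-2, 0))) = Mul(Add(7, -4), Add(12, Mul(-2, 1))) = Mul(3, Add(12, -2)) = Mul(3, 10) = 30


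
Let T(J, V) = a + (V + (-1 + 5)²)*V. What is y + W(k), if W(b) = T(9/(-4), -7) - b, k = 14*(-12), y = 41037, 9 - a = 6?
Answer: 41145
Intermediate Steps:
a = 3 (a = 9 - 1*6 = 9 - 6 = 3)
k = -168
T(J, V) = 3 + V*(16 + V) (T(J, V) = 3 + (V + (-1 + 5)²)*V = 3 + (V + 4²)*V = 3 + (V + 16)*V = 3 + (16 + V)*V = 3 + V*(16 + V))
W(b) = -60 - b (W(b) = (3 + (-7)² + 16*(-7)) - b = (3 + 49 - 112) - b = -60 - b)
y + W(k) = 41037 + (-60 - 1*(-168)) = 41037 + (-60 + 168) = 41037 + 108 = 41145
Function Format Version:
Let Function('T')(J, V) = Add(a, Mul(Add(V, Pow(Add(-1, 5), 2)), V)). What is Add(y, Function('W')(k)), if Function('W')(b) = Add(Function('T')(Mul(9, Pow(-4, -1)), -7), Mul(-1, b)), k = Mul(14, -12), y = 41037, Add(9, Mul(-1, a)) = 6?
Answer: 41145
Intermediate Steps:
a = 3 (a = Add(9, Mul(-1, 6)) = Add(9, -6) = 3)
k = -168
Function('T')(J, V) = Add(3, Mul(V, Add(16, V))) (Function('T')(J, V) = Add(3, Mul(Add(V, Pow(Add(-1, 5), 2)), V)) = Add(3, Mul(Add(V, Pow(4, 2)), V)) = Add(3, Mul(Add(V, 16), V)) = Add(3, Mul(Add(16, V), V)) = Add(3, Mul(V, Add(16, V))))
Function('W')(b) = Add(-60, Mul(-1, b)) (Function('W')(b) = Add(Add(3, Pow(-7, 2), Mul(16, -7)), Mul(-1, b)) = Add(Add(3, 49, -112), Mul(-1, b)) = Add(-60, Mul(-1, b)))
Add(y, Function('W')(k)) = Add(41037, Add(-60, Mul(-1, -168))) = Add(41037, Add(-60, 168)) = Add(41037, 108) = 41145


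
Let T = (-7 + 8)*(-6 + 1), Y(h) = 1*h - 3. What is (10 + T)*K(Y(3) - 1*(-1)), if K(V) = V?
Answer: 5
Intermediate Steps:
Y(h) = -3 + h (Y(h) = h - 3 = -3 + h)
T = -5 (T = 1*(-5) = -5)
(10 + T)*K(Y(3) - 1*(-1)) = (10 - 5)*((-3 + 3) - 1*(-1)) = 5*(0 + 1) = 5*1 = 5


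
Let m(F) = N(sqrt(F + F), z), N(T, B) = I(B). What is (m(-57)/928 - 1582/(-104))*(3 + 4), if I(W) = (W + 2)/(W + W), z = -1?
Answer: 2569077/24128 ≈ 106.48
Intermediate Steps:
I(W) = (2 + W)/(2*W) (I(W) = (2 + W)/((2*W)) = (2 + W)*(1/(2*W)) = (2 + W)/(2*W))
N(T, B) = (2 + B)/(2*B)
m(F) = -1/2 (m(F) = (1/2)*(2 - 1)/(-1) = (1/2)*(-1)*1 = -1/2)
(m(-57)/928 - 1582/(-104))*(3 + 4) = (-1/2/928 - 1582/(-104))*(3 + 4) = (-1/2*1/928 - 1582*(-1/104))*7 = (-1/1856 + 791/52)*7 = (367011/24128)*7 = 2569077/24128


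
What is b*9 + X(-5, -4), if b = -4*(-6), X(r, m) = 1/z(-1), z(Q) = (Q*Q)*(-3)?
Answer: 647/3 ≈ 215.67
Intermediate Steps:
z(Q) = -3*Q² (z(Q) = Q²*(-3) = -3*Q²)
X(r, m) = -⅓ (X(r, m) = 1/(-3*(-1)²) = 1/(-3*1) = 1/(-3) = -⅓)
b = 24
b*9 + X(-5, -4) = 24*9 - ⅓ = 216 - ⅓ = 647/3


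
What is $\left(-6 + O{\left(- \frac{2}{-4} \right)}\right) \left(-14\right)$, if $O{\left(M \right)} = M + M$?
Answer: $70$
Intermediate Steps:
$O{\left(M \right)} = 2 M$
$\left(-6 + O{\left(- \frac{2}{-4} \right)}\right) \left(-14\right) = \left(-6 + 2 \left(- \frac{2}{-4}\right)\right) \left(-14\right) = \left(-6 + 2 \left(\left(-2\right) \left(- \frac{1}{4}\right)\right)\right) \left(-14\right) = \left(-6 + 2 \cdot \frac{1}{2}\right) \left(-14\right) = \left(-6 + 1\right) \left(-14\right) = \left(-5\right) \left(-14\right) = 70$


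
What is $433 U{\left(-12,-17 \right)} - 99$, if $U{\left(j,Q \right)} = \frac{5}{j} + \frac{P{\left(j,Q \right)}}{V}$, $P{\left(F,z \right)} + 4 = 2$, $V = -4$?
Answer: $- \frac{755}{12} \approx -62.917$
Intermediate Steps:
$P{\left(F,z \right)} = -2$ ($P{\left(F,z \right)} = -4 + 2 = -2$)
$U{\left(j,Q \right)} = \frac{1}{2} + \frac{5}{j}$ ($U{\left(j,Q \right)} = \frac{5}{j} - \frac{2}{-4} = \frac{5}{j} - - \frac{1}{2} = \frac{5}{j} + \frac{1}{2} = \frac{1}{2} + \frac{5}{j}$)
$433 U{\left(-12,-17 \right)} - 99 = 433 \frac{10 - 12}{2 \left(-12\right)} - 99 = 433 \cdot \frac{1}{2} \left(- \frac{1}{12}\right) \left(-2\right) - 99 = 433 \cdot \frac{1}{12} - 99 = \frac{433}{12} - 99 = - \frac{755}{12}$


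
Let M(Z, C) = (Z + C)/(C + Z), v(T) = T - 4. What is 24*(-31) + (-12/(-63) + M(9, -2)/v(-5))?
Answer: -46867/63 ≈ -743.92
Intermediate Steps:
v(T) = -4 + T
M(Z, C) = 1 (M(Z, C) = (C + Z)/(C + Z) = 1)
24*(-31) + (-12/(-63) + M(9, -2)/v(-5)) = 24*(-31) + (-12/(-63) + 1/(-4 - 5)) = -744 + (-12*(-1/63) + 1/(-9)) = -744 + (4/21 + 1*(-1/9)) = -744 + (4/21 - 1/9) = -744 + 5/63 = -46867/63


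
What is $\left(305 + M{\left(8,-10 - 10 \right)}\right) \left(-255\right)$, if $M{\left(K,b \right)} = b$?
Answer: $-72675$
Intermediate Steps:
$\left(305 + M{\left(8,-10 - 10 \right)}\right) \left(-255\right) = \left(305 - 20\right) \left(-255\right) = 285 \left(-255\right) = -72675$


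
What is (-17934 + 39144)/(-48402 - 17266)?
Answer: -10605/32834 ≈ -0.32299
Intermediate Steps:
(-17934 + 39144)/(-48402 - 17266) = 21210/(-65668) = 21210*(-1/65668) = -10605/32834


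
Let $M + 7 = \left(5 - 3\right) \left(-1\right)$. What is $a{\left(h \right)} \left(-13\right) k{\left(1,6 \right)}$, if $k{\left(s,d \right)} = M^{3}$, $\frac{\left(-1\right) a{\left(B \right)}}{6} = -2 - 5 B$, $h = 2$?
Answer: $682344$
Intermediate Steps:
$M = -9$ ($M = -7 + \left(5 - 3\right) \left(-1\right) = -7 + 2 \left(-1\right) = -7 - 2 = -9$)
$a{\left(B \right)} = 12 + 30 B$ ($a{\left(B \right)} = - 6 \left(-2 - 5 B\right) = 12 + 30 B$)
$k{\left(s,d \right)} = -729$ ($k{\left(s,d \right)} = \left(-9\right)^{3} = -729$)
$a{\left(h \right)} \left(-13\right) k{\left(1,6 \right)} = \left(12 + 30 \cdot 2\right) \left(-13\right) \left(-729\right) = \left(12 + 60\right) \left(-13\right) \left(-729\right) = 72 \left(-13\right) \left(-729\right) = \left(-936\right) \left(-729\right) = 682344$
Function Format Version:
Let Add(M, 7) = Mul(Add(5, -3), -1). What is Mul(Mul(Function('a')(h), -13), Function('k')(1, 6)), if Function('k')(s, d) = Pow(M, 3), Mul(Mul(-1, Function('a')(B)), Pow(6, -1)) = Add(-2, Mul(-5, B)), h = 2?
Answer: 682344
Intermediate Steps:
M = -9 (M = Add(-7, Mul(Add(5, -3), -1)) = Add(-7, Mul(2, -1)) = Add(-7, -2) = -9)
Function('a')(B) = Add(12, Mul(30, B)) (Function('a')(B) = Mul(-6, Add(-2, Mul(-5, B))) = Add(12, Mul(30, B)))
Function('k')(s, d) = -729 (Function('k')(s, d) = Pow(-9, 3) = -729)
Mul(Mul(Function('a')(h), -13), Function('k')(1, 6)) = Mul(Mul(Add(12, Mul(30, 2)), -13), -729) = Mul(Mul(Add(12, 60), -13), -729) = Mul(Mul(72, -13), -729) = Mul(-936, -729) = 682344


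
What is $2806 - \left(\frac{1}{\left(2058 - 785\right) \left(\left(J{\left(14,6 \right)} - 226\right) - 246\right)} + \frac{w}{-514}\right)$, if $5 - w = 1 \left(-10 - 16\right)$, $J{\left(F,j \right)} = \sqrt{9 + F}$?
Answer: $\frac{409004120115803}{145757423042} + \frac{\sqrt{23}}{283574753} \approx 2806.1$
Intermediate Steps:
$w = 31$ ($w = 5 - 1 \left(-10 - 16\right) = 5 - 1 \left(-26\right) = 5 - -26 = 5 + 26 = 31$)
$2806 - \left(\frac{1}{\left(2058 - 785\right) \left(\left(J{\left(14,6 \right)} - 226\right) - 246\right)} + \frac{w}{-514}\right) = 2806 - \left(\frac{1}{\left(2058 - 785\right) \left(\left(\sqrt{9 + 14} - 226\right) - 246\right)} + \frac{31}{-514}\right) = 2806 - \left(\frac{1}{1273 \left(\left(\sqrt{23} - 226\right) - 246\right)} + 31 \left(- \frac{1}{514}\right)\right) = 2806 - \left(\frac{1}{1273 \left(\left(-226 + \sqrt{23}\right) - 246\right)} - \frac{31}{514}\right) = 2806 - \left(\frac{1}{1273 \left(-472 + \sqrt{23}\right)} - \frac{31}{514}\right) = 2806 - \left(- \frac{31}{514} + \frac{1}{1273 \left(-472 + \sqrt{23}\right)}\right) = 2806 + \left(\frac{31}{514} - \frac{1}{1273 \left(-472 + \sqrt{23}\right)}\right) = \frac{1442315}{514} - \frac{1}{1273 \left(-472 + \sqrt{23}\right)}$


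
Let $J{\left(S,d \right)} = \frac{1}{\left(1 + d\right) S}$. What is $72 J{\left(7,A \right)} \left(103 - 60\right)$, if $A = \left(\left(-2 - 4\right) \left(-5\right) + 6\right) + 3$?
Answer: $\frac{387}{35} \approx 11.057$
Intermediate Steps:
$A = 39$ ($A = \left(\left(-6\right) \left(-5\right) + 6\right) + 3 = \left(30 + 6\right) + 3 = 36 + 3 = 39$)
$J{\left(S,d \right)} = \frac{1}{S \left(1 + d\right)}$
$72 J{\left(7,A \right)} \left(103 - 60\right) = 72 \frac{1}{7 \left(1 + 39\right)} \left(103 - 60\right) = 72 \frac{1}{7 \cdot 40} \left(103 - 60\right) = 72 \cdot \frac{1}{7} \cdot \frac{1}{40} \cdot 43 = 72 \cdot \frac{1}{280} \cdot 43 = \frac{9}{35} \cdot 43 = \frac{387}{35}$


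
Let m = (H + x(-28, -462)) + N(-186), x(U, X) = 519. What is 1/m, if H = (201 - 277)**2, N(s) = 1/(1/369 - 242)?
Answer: 89297/562124246 ≈ 0.00015886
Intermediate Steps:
N(s) = -369/89297 (N(s) = 1/(1/369 - 242) = 1/(-89297/369) = -369/89297)
H = 5776 (H = (-76)**2 = 5776)
m = 562124246/89297 (m = (5776 + 519) - 369/89297 = 6295 - 369/89297 = 562124246/89297 ≈ 6295.0)
1/m = 1/(562124246/89297) = 89297/562124246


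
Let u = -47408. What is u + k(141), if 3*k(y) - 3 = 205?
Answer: -142016/3 ≈ -47339.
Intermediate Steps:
k(y) = 208/3 (k(y) = 1 + (⅓)*205 = 1 + 205/3 = 208/3)
u + k(141) = -47408 + 208/3 = -142016/3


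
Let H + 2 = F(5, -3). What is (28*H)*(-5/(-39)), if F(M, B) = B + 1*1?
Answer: -560/39 ≈ -14.359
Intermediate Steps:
F(M, B) = 1 + B (F(M, B) = B + 1 = 1 + B)
H = -4 (H = -2 + (1 - 3) = -2 - 2 = -4)
(28*H)*(-5/(-39)) = (28*(-4))*(-5/(-39)) = -(-560)*(-1)/39 = -112*5/39 = -560/39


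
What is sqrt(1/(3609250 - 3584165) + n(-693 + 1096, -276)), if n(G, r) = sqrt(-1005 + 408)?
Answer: sqrt(25085 + 629257225*I*sqrt(597))/25085 ≈ 3.4953 + 3.4953*I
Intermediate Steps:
n(G, r) = I*sqrt(597) (n(G, r) = sqrt(-597) = I*sqrt(597))
sqrt(1/(3609250 - 3584165) + n(-693 + 1096, -276)) = sqrt(1/(3609250 - 3584165) + I*sqrt(597)) = sqrt(1/25085 + I*sqrt(597))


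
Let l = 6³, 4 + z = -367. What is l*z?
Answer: -80136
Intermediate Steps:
z = -371 (z = -4 - 367 = -371)
l = 216
l*z = 216*(-371) = -80136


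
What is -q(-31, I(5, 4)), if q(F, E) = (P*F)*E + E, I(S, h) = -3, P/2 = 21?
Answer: -3903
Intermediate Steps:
P = 42 (P = 2*21 = 42)
q(F, E) = E + 42*E*F (q(F, E) = (42*F)*E + E = 42*E*F + E = E + 42*E*F)
-q(-31, I(5, 4)) = -(-3)*(1 + 42*(-31)) = -(-3)*(1 - 1302) = -(-3)*(-1301) = -1*3903 = -3903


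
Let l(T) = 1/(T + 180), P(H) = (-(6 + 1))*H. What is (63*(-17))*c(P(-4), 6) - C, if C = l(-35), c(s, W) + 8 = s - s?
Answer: 1242359/145 ≈ 8568.0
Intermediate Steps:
P(H) = -7*H (P(H) = (-1*7)*H = -7*H)
c(s, W) = -8 (c(s, W) = -8 + (s - s) = -8 + 0 = -8)
l(T) = 1/(180 + T)
C = 1/145 (C = 1/(180 - 35) = 1/145 ≈ 0.0068966)
(63*(-17))*c(P(-4), 6) - C = (63*(-17))*(-8) - 1*1/145 = -1071*(-8) - 1/145 = 8568 - 1/145 = 1242359/145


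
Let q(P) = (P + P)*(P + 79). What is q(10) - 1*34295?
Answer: -32515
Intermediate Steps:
q(P) = 2*P*(79 + P) (q(P) = (2*P)*(79 + P) = 2*P*(79 + P))
q(10) - 1*34295 = 2*10*(79 + 10) - 1*34295 = 2*10*89 - 34295 = 1780 - 34295 = -32515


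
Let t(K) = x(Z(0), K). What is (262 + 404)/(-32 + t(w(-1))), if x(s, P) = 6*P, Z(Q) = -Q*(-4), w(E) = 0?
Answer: -333/16 ≈ -20.813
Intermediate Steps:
Z(Q) = 4*Q
t(K) = 6*K
(262 + 404)/(-32 + t(w(-1))) = (262 + 404)/(-32 + 6*0) = 666/(-32 + 0) = 666/(-32) = 666*(-1/32) = -333/16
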